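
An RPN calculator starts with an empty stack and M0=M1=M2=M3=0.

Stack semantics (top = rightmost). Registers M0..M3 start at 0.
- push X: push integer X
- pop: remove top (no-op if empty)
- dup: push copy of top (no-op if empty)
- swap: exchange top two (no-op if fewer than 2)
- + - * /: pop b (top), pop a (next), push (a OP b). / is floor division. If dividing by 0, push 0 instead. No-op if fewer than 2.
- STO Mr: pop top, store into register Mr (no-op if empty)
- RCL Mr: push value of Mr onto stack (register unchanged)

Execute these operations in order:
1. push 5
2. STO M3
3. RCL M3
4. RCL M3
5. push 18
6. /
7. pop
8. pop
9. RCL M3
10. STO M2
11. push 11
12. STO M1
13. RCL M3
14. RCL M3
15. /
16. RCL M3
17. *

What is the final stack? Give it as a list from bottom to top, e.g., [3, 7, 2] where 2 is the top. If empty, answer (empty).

Answer: [5]

Derivation:
After op 1 (push 5): stack=[5] mem=[0,0,0,0]
After op 2 (STO M3): stack=[empty] mem=[0,0,0,5]
After op 3 (RCL M3): stack=[5] mem=[0,0,0,5]
After op 4 (RCL M3): stack=[5,5] mem=[0,0,0,5]
After op 5 (push 18): stack=[5,5,18] mem=[0,0,0,5]
After op 6 (/): stack=[5,0] mem=[0,0,0,5]
After op 7 (pop): stack=[5] mem=[0,0,0,5]
After op 8 (pop): stack=[empty] mem=[0,0,0,5]
After op 9 (RCL M3): stack=[5] mem=[0,0,0,5]
After op 10 (STO M2): stack=[empty] mem=[0,0,5,5]
After op 11 (push 11): stack=[11] mem=[0,0,5,5]
After op 12 (STO M1): stack=[empty] mem=[0,11,5,5]
After op 13 (RCL M3): stack=[5] mem=[0,11,5,5]
After op 14 (RCL M3): stack=[5,5] mem=[0,11,5,5]
After op 15 (/): stack=[1] mem=[0,11,5,5]
After op 16 (RCL M3): stack=[1,5] mem=[0,11,5,5]
After op 17 (*): stack=[5] mem=[0,11,5,5]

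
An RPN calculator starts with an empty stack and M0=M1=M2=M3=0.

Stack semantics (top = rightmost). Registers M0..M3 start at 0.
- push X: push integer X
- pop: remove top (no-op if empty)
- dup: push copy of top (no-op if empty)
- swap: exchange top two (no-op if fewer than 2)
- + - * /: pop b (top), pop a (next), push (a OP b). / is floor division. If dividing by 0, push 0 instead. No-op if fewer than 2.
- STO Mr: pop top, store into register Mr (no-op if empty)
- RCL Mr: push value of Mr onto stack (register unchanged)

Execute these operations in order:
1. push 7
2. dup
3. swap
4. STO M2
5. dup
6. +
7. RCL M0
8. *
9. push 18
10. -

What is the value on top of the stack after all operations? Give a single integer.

Answer: -18

Derivation:
After op 1 (push 7): stack=[7] mem=[0,0,0,0]
After op 2 (dup): stack=[7,7] mem=[0,0,0,0]
After op 3 (swap): stack=[7,7] mem=[0,0,0,0]
After op 4 (STO M2): stack=[7] mem=[0,0,7,0]
After op 5 (dup): stack=[7,7] mem=[0,0,7,0]
After op 6 (+): stack=[14] mem=[0,0,7,0]
After op 7 (RCL M0): stack=[14,0] mem=[0,0,7,0]
After op 8 (*): stack=[0] mem=[0,0,7,0]
After op 9 (push 18): stack=[0,18] mem=[0,0,7,0]
After op 10 (-): stack=[-18] mem=[0,0,7,0]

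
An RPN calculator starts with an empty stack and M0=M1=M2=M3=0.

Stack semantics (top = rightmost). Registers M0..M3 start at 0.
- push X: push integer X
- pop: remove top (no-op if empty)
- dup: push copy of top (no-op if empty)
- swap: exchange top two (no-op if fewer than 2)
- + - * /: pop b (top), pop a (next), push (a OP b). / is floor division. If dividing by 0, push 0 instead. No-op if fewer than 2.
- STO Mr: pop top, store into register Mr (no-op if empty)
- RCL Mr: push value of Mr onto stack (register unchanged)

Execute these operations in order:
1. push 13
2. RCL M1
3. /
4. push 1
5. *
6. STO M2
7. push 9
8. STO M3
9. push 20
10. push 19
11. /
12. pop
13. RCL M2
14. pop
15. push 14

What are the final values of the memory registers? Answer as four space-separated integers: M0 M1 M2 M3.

After op 1 (push 13): stack=[13] mem=[0,0,0,0]
After op 2 (RCL M1): stack=[13,0] mem=[0,0,0,0]
After op 3 (/): stack=[0] mem=[0,0,0,0]
After op 4 (push 1): stack=[0,1] mem=[0,0,0,0]
After op 5 (*): stack=[0] mem=[0,0,0,0]
After op 6 (STO M2): stack=[empty] mem=[0,0,0,0]
After op 7 (push 9): stack=[9] mem=[0,0,0,0]
After op 8 (STO M3): stack=[empty] mem=[0,0,0,9]
After op 9 (push 20): stack=[20] mem=[0,0,0,9]
After op 10 (push 19): stack=[20,19] mem=[0,0,0,9]
After op 11 (/): stack=[1] mem=[0,0,0,9]
After op 12 (pop): stack=[empty] mem=[0,0,0,9]
After op 13 (RCL M2): stack=[0] mem=[0,0,0,9]
After op 14 (pop): stack=[empty] mem=[0,0,0,9]
After op 15 (push 14): stack=[14] mem=[0,0,0,9]

Answer: 0 0 0 9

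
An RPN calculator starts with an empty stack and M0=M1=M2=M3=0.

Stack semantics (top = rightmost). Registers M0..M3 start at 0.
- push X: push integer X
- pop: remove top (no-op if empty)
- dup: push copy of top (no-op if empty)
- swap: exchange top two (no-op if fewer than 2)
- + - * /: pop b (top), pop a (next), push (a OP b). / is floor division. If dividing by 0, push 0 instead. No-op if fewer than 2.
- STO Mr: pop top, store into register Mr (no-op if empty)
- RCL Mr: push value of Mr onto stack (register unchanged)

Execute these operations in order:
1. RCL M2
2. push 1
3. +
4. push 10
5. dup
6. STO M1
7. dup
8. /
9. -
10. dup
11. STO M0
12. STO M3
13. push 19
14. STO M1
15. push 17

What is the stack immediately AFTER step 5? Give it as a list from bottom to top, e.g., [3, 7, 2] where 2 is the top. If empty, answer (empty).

After op 1 (RCL M2): stack=[0] mem=[0,0,0,0]
After op 2 (push 1): stack=[0,1] mem=[0,0,0,0]
After op 3 (+): stack=[1] mem=[0,0,0,0]
After op 4 (push 10): stack=[1,10] mem=[0,0,0,0]
After op 5 (dup): stack=[1,10,10] mem=[0,0,0,0]

[1, 10, 10]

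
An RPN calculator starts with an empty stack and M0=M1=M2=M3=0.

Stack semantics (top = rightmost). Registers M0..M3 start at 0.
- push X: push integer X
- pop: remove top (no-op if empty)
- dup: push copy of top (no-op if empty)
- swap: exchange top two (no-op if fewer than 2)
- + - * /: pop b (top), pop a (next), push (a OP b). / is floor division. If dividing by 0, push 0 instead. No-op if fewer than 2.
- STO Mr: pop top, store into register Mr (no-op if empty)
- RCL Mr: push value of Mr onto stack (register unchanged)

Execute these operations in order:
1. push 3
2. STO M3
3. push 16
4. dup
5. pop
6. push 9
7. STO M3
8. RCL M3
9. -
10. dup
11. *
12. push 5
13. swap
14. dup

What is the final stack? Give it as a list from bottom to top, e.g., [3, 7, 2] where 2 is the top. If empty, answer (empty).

Answer: [5, 49, 49]

Derivation:
After op 1 (push 3): stack=[3] mem=[0,0,0,0]
After op 2 (STO M3): stack=[empty] mem=[0,0,0,3]
After op 3 (push 16): stack=[16] mem=[0,0,0,3]
After op 4 (dup): stack=[16,16] mem=[0,0,0,3]
After op 5 (pop): stack=[16] mem=[0,0,0,3]
After op 6 (push 9): stack=[16,9] mem=[0,0,0,3]
After op 7 (STO M3): stack=[16] mem=[0,0,0,9]
After op 8 (RCL M3): stack=[16,9] mem=[0,0,0,9]
After op 9 (-): stack=[7] mem=[0,0,0,9]
After op 10 (dup): stack=[7,7] mem=[0,0,0,9]
After op 11 (*): stack=[49] mem=[0,0,0,9]
After op 12 (push 5): stack=[49,5] mem=[0,0,0,9]
After op 13 (swap): stack=[5,49] mem=[0,0,0,9]
After op 14 (dup): stack=[5,49,49] mem=[0,0,0,9]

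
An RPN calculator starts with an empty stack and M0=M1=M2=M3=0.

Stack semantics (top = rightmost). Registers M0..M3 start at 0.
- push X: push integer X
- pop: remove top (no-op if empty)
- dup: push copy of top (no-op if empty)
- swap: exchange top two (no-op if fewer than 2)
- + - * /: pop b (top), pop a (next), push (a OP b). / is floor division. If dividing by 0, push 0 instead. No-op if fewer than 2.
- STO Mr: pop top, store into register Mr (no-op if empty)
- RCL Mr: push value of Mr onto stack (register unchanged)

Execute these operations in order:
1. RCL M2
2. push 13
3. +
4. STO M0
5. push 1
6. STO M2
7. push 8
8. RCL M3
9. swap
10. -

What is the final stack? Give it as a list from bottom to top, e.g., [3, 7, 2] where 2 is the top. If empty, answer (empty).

After op 1 (RCL M2): stack=[0] mem=[0,0,0,0]
After op 2 (push 13): stack=[0,13] mem=[0,0,0,0]
After op 3 (+): stack=[13] mem=[0,0,0,0]
After op 4 (STO M0): stack=[empty] mem=[13,0,0,0]
After op 5 (push 1): stack=[1] mem=[13,0,0,0]
After op 6 (STO M2): stack=[empty] mem=[13,0,1,0]
After op 7 (push 8): stack=[8] mem=[13,0,1,0]
After op 8 (RCL M3): stack=[8,0] mem=[13,0,1,0]
After op 9 (swap): stack=[0,8] mem=[13,0,1,0]
After op 10 (-): stack=[-8] mem=[13,0,1,0]

Answer: [-8]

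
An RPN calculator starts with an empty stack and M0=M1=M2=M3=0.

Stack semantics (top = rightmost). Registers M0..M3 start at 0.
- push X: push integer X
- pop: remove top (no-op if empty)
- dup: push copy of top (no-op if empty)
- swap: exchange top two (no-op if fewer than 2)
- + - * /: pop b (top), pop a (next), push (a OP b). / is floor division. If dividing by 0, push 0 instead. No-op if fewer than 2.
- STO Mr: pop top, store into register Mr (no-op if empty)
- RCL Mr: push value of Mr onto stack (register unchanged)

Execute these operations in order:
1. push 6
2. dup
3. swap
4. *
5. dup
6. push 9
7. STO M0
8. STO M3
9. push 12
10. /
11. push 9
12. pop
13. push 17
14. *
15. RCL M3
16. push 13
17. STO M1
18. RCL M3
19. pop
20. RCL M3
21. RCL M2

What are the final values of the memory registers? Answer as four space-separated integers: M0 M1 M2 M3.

After op 1 (push 6): stack=[6] mem=[0,0,0,0]
After op 2 (dup): stack=[6,6] mem=[0,0,0,0]
After op 3 (swap): stack=[6,6] mem=[0,0,0,0]
After op 4 (*): stack=[36] mem=[0,0,0,0]
After op 5 (dup): stack=[36,36] mem=[0,0,0,0]
After op 6 (push 9): stack=[36,36,9] mem=[0,0,0,0]
After op 7 (STO M0): stack=[36,36] mem=[9,0,0,0]
After op 8 (STO M3): stack=[36] mem=[9,0,0,36]
After op 9 (push 12): stack=[36,12] mem=[9,0,0,36]
After op 10 (/): stack=[3] mem=[9,0,0,36]
After op 11 (push 9): stack=[3,9] mem=[9,0,0,36]
After op 12 (pop): stack=[3] mem=[9,0,0,36]
After op 13 (push 17): stack=[3,17] mem=[9,0,0,36]
After op 14 (*): stack=[51] mem=[9,0,0,36]
After op 15 (RCL M3): stack=[51,36] mem=[9,0,0,36]
After op 16 (push 13): stack=[51,36,13] mem=[9,0,0,36]
After op 17 (STO M1): stack=[51,36] mem=[9,13,0,36]
After op 18 (RCL M3): stack=[51,36,36] mem=[9,13,0,36]
After op 19 (pop): stack=[51,36] mem=[9,13,0,36]
After op 20 (RCL M3): stack=[51,36,36] mem=[9,13,0,36]
After op 21 (RCL M2): stack=[51,36,36,0] mem=[9,13,0,36]

Answer: 9 13 0 36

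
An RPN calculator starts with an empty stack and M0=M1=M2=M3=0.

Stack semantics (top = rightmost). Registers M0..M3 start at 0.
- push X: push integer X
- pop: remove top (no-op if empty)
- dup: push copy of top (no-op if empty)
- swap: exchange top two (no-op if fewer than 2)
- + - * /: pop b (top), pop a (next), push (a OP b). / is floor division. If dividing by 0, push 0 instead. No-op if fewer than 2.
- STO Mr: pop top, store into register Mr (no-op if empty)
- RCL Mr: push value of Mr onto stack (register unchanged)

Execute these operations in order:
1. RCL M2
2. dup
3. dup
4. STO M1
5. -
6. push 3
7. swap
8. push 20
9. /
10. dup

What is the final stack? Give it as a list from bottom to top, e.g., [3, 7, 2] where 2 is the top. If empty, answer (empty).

After op 1 (RCL M2): stack=[0] mem=[0,0,0,0]
After op 2 (dup): stack=[0,0] mem=[0,0,0,0]
After op 3 (dup): stack=[0,0,0] mem=[0,0,0,0]
After op 4 (STO M1): stack=[0,0] mem=[0,0,0,0]
After op 5 (-): stack=[0] mem=[0,0,0,0]
After op 6 (push 3): stack=[0,3] mem=[0,0,0,0]
After op 7 (swap): stack=[3,0] mem=[0,0,0,0]
After op 8 (push 20): stack=[3,0,20] mem=[0,0,0,0]
After op 9 (/): stack=[3,0] mem=[0,0,0,0]
After op 10 (dup): stack=[3,0,0] mem=[0,0,0,0]

Answer: [3, 0, 0]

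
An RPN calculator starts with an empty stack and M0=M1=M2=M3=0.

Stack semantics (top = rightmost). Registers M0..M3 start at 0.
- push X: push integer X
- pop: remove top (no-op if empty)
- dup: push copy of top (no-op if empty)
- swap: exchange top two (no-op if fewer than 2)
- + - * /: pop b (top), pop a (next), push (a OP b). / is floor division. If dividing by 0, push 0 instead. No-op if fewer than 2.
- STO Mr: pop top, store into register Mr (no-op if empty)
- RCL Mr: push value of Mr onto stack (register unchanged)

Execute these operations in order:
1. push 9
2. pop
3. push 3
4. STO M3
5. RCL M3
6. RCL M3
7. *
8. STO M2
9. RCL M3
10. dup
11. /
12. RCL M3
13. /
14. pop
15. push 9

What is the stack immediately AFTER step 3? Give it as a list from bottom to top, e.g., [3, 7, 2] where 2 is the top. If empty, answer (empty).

After op 1 (push 9): stack=[9] mem=[0,0,0,0]
After op 2 (pop): stack=[empty] mem=[0,0,0,0]
After op 3 (push 3): stack=[3] mem=[0,0,0,0]

[3]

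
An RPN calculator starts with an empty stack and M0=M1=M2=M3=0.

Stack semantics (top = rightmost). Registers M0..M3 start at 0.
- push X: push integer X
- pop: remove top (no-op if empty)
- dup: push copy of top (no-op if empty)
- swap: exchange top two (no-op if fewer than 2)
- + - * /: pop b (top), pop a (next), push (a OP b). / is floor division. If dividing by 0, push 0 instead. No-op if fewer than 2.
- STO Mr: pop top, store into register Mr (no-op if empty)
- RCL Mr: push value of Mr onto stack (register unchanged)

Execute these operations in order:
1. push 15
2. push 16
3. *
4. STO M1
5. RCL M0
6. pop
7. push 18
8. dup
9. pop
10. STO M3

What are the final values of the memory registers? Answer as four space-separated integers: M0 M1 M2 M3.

After op 1 (push 15): stack=[15] mem=[0,0,0,0]
After op 2 (push 16): stack=[15,16] mem=[0,0,0,0]
After op 3 (*): stack=[240] mem=[0,0,0,0]
After op 4 (STO M1): stack=[empty] mem=[0,240,0,0]
After op 5 (RCL M0): stack=[0] mem=[0,240,0,0]
After op 6 (pop): stack=[empty] mem=[0,240,0,0]
After op 7 (push 18): stack=[18] mem=[0,240,0,0]
After op 8 (dup): stack=[18,18] mem=[0,240,0,0]
After op 9 (pop): stack=[18] mem=[0,240,0,0]
After op 10 (STO M3): stack=[empty] mem=[0,240,0,18]

Answer: 0 240 0 18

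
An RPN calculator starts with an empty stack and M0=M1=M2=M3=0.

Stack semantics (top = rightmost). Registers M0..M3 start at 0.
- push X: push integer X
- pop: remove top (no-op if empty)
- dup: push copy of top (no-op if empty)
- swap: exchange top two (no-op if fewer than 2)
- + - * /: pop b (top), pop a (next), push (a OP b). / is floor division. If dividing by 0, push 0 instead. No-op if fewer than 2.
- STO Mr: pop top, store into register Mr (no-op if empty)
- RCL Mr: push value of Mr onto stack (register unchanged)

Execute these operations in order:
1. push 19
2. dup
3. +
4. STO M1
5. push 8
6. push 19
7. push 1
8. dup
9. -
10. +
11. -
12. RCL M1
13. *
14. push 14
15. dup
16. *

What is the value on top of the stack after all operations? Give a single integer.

After op 1 (push 19): stack=[19] mem=[0,0,0,0]
After op 2 (dup): stack=[19,19] mem=[0,0,0,0]
After op 3 (+): stack=[38] mem=[0,0,0,0]
After op 4 (STO M1): stack=[empty] mem=[0,38,0,0]
After op 5 (push 8): stack=[8] mem=[0,38,0,0]
After op 6 (push 19): stack=[8,19] mem=[0,38,0,0]
After op 7 (push 1): stack=[8,19,1] mem=[0,38,0,0]
After op 8 (dup): stack=[8,19,1,1] mem=[0,38,0,0]
After op 9 (-): stack=[8,19,0] mem=[0,38,0,0]
After op 10 (+): stack=[8,19] mem=[0,38,0,0]
After op 11 (-): stack=[-11] mem=[0,38,0,0]
After op 12 (RCL M1): stack=[-11,38] mem=[0,38,0,0]
After op 13 (*): stack=[-418] mem=[0,38,0,0]
After op 14 (push 14): stack=[-418,14] mem=[0,38,0,0]
After op 15 (dup): stack=[-418,14,14] mem=[0,38,0,0]
After op 16 (*): stack=[-418,196] mem=[0,38,0,0]

Answer: 196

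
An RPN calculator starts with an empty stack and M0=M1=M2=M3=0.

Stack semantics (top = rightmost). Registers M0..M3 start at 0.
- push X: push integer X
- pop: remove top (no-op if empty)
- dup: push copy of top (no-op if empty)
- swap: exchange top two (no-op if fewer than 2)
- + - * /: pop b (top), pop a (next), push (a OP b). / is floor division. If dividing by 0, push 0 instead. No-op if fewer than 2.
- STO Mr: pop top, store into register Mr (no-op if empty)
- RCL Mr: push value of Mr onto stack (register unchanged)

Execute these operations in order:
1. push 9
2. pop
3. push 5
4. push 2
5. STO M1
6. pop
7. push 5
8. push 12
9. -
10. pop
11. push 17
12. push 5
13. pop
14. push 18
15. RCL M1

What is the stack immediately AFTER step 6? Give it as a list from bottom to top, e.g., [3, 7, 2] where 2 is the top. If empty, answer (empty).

After op 1 (push 9): stack=[9] mem=[0,0,0,0]
After op 2 (pop): stack=[empty] mem=[0,0,0,0]
After op 3 (push 5): stack=[5] mem=[0,0,0,0]
After op 4 (push 2): stack=[5,2] mem=[0,0,0,0]
After op 5 (STO M1): stack=[5] mem=[0,2,0,0]
After op 6 (pop): stack=[empty] mem=[0,2,0,0]

(empty)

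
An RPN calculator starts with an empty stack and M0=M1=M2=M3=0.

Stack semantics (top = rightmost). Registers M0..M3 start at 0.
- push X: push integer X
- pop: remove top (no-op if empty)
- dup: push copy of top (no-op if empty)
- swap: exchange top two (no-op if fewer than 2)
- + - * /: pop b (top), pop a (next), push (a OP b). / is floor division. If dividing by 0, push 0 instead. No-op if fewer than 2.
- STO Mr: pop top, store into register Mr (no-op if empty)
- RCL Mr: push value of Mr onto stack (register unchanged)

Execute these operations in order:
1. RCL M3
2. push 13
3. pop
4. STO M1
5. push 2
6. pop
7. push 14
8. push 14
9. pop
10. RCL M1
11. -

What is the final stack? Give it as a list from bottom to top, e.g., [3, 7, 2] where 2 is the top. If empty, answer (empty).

After op 1 (RCL M3): stack=[0] mem=[0,0,0,0]
After op 2 (push 13): stack=[0,13] mem=[0,0,0,0]
After op 3 (pop): stack=[0] mem=[0,0,0,0]
After op 4 (STO M1): stack=[empty] mem=[0,0,0,0]
After op 5 (push 2): stack=[2] mem=[0,0,0,0]
After op 6 (pop): stack=[empty] mem=[0,0,0,0]
After op 7 (push 14): stack=[14] mem=[0,0,0,0]
After op 8 (push 14): stack=[14,14] mem=[0,0,0,0]
After op 9 (pop): stack=[14] mem=[0,0,0,0]
After op 10 (RCL M1): stack=[14,0] mem=[0,0,0,0]
After op 11 (-): stack=[14] mem=[0,0,0,0]

Answer: [14]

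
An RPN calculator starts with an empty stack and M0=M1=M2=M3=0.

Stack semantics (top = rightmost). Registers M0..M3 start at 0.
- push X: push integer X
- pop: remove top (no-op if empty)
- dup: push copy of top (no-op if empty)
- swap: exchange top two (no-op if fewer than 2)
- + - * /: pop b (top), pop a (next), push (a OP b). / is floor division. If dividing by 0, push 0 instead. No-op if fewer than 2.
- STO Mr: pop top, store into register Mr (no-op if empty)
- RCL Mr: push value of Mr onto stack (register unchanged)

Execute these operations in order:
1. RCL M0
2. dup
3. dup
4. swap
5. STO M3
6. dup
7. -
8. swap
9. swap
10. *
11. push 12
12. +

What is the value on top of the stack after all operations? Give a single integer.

After op 1 (RCL M0): stack=[0] mem=[0,0,0,0]
After op 2 (dup): stack=[0,0] mem=[0,0,0,0]
After op 3 (dup): stack=[0,0,0] mem=[0,0,0,0]
After op 4 (swap): stack=[0,0,0] mem=[0,0,0,0]
After op 5 (STO M3): stack=[0,0] mem=[0,0,0,0]
After op 6 (dup): stack=[0,0,0] mem=[0,0,0,0]
After op 7 (-): stack=[0,0] mem=[0,0,0,0]
After op 8 (swap): stack=[0,0] mem=[0,0,0,0]
After op 9 (swap): stack=[0,0] mem=[0,0,0,0]
After op 10 (*): stack=[0] mem=[0,0,0,0]
After op 11 (push 12): stack=[0,12] mem=[0,0,0,0]
After op 12 (+): stack=[12] mem=[0,0,0,0]

Answer: 12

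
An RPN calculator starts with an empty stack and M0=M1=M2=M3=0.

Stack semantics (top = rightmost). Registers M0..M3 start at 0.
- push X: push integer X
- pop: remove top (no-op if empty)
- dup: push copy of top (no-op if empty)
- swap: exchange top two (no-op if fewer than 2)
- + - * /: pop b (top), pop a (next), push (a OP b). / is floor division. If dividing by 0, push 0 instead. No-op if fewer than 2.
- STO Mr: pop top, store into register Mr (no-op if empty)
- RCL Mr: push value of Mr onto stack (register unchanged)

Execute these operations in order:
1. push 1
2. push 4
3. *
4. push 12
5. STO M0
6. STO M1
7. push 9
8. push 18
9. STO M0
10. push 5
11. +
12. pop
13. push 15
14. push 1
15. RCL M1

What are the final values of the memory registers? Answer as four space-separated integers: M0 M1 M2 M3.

Answer: 18 4 0 0

Derivation:
After op 1 (push 1): stack=[1] mem=[0,0,0,0]
After op 2 (push 4): stack=[1,4] mem=[0,0,0,0]
After op 3 (*): stack=[4] mem=[0,0,0,0]
After op 4 (push 12): stack=[4,12] mem=[0,0,0,0]
After op 5 (STO M0): stack=[4] mem=[12,0,0,0]
After op 6 (STO M1): stack=[empty] mem=[12,4,0,0]
After op 7 (push 9): stack=[9] mem=[12,4,0,0]
After op 8 (push 18): stack=[9,18] mem=[12,4,0,0]
After op 9 (STO M0): stack=[9] mem=[18,4,0,0]
After op 10 (push 5): stack=[9,5] mem=[18,4,0,0]
After op 11 (+): stack=[14] mem=[18,4,0,0]
After op 12 (pop): stack=[empty] mem=[18,4,0,0]
After op 13 (push 15): stack=[15] mem=[18,4,0,0]
After op 14 (push 1): stack=[15,1] mem=[18,4,0,0]
After op 15 (RCL M1): stack=[15,1,4] mem=[18,4,0,0]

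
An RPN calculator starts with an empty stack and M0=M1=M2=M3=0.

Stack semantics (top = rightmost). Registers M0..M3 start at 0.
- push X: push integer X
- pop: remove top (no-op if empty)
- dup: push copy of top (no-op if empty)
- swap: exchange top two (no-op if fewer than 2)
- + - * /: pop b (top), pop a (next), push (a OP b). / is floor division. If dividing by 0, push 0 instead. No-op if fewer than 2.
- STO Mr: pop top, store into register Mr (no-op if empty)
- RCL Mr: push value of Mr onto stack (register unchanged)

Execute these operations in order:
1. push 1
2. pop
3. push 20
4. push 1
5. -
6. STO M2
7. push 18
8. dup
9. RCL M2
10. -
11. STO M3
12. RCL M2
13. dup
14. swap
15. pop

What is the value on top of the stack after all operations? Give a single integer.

Answer: 19

Derivation:
After op 1 (push 1): stack=[1] mem=[0,0,0,0]
After op 2 (pop): stack=[empty] mem=[0,0,0,0]
After op 3 (push 20): stack=[20] mem=[0,0,0,0]
After op 4 (push 1): stack=[20,1] mem=[0,0,0,0]
After op 5 (-): stack=[19] mem=[0,0,0,0]
After op 6 (STO M2): stack=[empty] mem=[0,0,19,0]
After op 7 (push 18): stack=[18] mem=[0,0,19,0]
After op 8 (dup): stack=[18,18] mem=[0,0,19,0]
After op 9 (RCL M2): stack=[18,18,19] mem=[0,0,19,0]
After op 10 (-): stack=[18,-1] mem=[0,0,19,0]
After op 11 (STO M3): stack=[18] mem=[0,0,19,-1]
After op 12 (RCL M2): stack=[18,19] mem=[0,0,19,-1]
After op 13 (dup): stack=[18,19,19] mem=[0,0,19,-1]
After op 14 (swap): stack=[18,19,19] mem=[0,0,19,-1]
After op 15 (pop): stack=[18,19] mem=[0,0,19,-1]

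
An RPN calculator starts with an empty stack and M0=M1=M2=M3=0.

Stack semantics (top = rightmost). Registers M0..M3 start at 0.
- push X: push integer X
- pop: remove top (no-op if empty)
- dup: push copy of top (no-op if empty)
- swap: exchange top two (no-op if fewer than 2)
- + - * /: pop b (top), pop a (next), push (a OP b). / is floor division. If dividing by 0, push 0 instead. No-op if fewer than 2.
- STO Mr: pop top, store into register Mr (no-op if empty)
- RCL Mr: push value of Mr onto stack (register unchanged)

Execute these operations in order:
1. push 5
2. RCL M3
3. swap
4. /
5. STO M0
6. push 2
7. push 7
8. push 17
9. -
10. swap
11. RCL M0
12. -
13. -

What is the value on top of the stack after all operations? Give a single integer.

Answer: -12

Derivation:
After op 1 (push 5): stack=[5] mem=[0,0,0,0]
After op 2 (RCL M3): stack=[5,0] mem=[0,0,0,0]
After op 3 (swap): stack=[0,5] mem=[0,0,0,0]
After op 4 (/): stack=[0] mem=[0,0,0,0]
After op 5 (STO M0): stack=[empty] mem=[0,0,0,0]
After op 6 (push 2): stack=[2] mem=[0,0,0,0]
After op 7 (push 7): stack=[2,7] mem=[0,0,0,0]
After op 8 (push 17): stack=[2,7,17] mem=[0,0,0,0]
After op 9 (-): stack=[2,-10] mem=[0,0,0,0]
After op 10 (swap): stack=[-10,2] mem=[0,0,0,0]
After op 11 (RCL M0): stack=[-10,2,0] mem=[0,0,0,0]
After op 12 (-): stack=[-10,2] mem=[0,0,0,0]
After op 13 (-): stack=[-12] mem=[0,0,0,0]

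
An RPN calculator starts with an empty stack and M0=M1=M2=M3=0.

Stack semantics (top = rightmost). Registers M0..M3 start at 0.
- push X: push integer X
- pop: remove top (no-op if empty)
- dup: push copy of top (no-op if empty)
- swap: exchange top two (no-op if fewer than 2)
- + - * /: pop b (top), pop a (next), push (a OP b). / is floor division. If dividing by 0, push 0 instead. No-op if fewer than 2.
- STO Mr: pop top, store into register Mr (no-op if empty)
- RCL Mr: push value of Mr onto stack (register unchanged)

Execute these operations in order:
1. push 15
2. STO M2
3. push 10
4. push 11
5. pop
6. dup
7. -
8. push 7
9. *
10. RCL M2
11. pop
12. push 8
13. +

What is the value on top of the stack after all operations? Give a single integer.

Answer: 8

Derivation:
After op 1 (push 15): stack=[15] mem=[0,0,0,0]
After op 2 (STO M2): stack=[empty] mem=[0,0,15,0]
After op 3 (push 10): stack=[10] mem=[0,0,15,0]
After op 4 (push 11): stack=[10,11] mem=[0,0,15,0]
After op 5 (pop): stack=[10] mem=[0,0,15,0]
After op 6 (dup): stack=[10,10] mem=[0,0,15,0]
After op 7 (-): stack=[0] mem=[0,0,15,0]
After op 8 (push 7): stack=[0,7] mem=[0,0,15,0]
After op 9 (*): stack=[0] mem=[0,0,15,0]
After op 10 (RCL M2): stack=[0,15] mem=[0,0,15,0]
After op 11 (pop): stack=[0] mem=[0,0,15,0]
After op 12 (push 8): stack=[0,8] mem=[0,0,15,0]
After op 13 (+): stack=[8] mem=[0,0,15,0]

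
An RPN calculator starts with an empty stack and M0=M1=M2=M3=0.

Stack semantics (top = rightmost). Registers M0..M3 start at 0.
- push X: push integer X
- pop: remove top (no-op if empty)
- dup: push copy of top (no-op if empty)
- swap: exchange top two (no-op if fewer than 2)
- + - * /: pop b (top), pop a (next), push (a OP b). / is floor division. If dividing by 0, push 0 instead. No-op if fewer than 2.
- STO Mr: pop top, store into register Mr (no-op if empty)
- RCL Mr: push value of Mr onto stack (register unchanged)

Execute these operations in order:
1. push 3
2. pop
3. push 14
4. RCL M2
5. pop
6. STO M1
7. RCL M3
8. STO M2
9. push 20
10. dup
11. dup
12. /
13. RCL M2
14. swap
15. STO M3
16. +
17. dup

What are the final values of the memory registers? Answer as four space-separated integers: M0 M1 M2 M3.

Answer: 0 14 0 1

Derivation:
After op 1 (push 3): stack=[3] mem=[0,0,0,0]
After op 2 (pop): stack=[empty] mem=[0,0,0,0]
After op 3 (push 14): stack=[14] mem=[0,0,0,0]
After op 4 (RCL M2): stack=[14,0] mem=[0,0,0,0]
After op 5 (pop): stack=[14] mem=[0,0,0,0]
After op 6 (STO M1): stack=[empty] mem=[0,14,0,0]
After op 7 (RCL M3): stack=[0] mem=[0,14,0,0]
After op 8 (STO M2): stack=[empty] mem=[0,14,0,0]
After op 9 (push 20): stack=[20] mem=[0,14,0,0]
After op 10 (dup): stack=[20,20] mem=[0,14,0,0]
After op 11 (dup): stack=[20,20,20] mem=[0,14,0,0]
After op 12 (/): stack=[20,1] mem=[0,14,0,0]
After op 13 (RCL M2): stack=[20,1,0] mem=[0,14,0,0]
After op 14 (swap): stack=[20,0,1] mem=[0,14,0,0]
After op 15 (STO M3): stack=[20,0] mem=[0,14,0,1]
After op 16 (+): stack=[20] mem=[0,14,0,1]
After op 17 (dup): stack=[20,20] mem=[0,14,0,1]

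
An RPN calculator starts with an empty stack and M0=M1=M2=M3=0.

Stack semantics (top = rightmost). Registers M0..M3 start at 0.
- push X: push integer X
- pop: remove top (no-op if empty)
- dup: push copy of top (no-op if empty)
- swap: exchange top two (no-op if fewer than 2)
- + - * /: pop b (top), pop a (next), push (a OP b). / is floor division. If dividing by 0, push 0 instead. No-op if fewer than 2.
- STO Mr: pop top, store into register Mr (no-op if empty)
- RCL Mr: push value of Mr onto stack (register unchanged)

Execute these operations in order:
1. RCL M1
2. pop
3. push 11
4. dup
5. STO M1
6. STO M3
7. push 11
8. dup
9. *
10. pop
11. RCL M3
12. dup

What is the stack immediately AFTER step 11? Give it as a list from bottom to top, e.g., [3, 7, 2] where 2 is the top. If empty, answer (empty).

After op 1 (RCL M1): stack=[0] mem=[0,0,0,0]
After op 2 (pop): stack=[empty] mem=[0,0,0,0]
After op 3 (push 11): stack=[11] mem=[0,0,0,0]
After op 4 (dup): stack=[11,11] mem=[0,0,0,0]
After op 5 (STO M1): stack=[11] mem=[0,11,0,0]
After op 6 (STO M3): stack=[empty] mem=[0,11,0,11]
After op 7 (push 11): stack=[11] mem=[0,11,0,11]
After op 8 (dup): stack=[11,11] mem=[0,11,0,11]
After op 9 (*): stack=[121] mem=[0,11,0,11]
After op 10 (pop): stack=[empty] mem=[0,11,0,11]
After op 11 (RCL M3): stack=[11] mem=[0,11,0,11]

[11]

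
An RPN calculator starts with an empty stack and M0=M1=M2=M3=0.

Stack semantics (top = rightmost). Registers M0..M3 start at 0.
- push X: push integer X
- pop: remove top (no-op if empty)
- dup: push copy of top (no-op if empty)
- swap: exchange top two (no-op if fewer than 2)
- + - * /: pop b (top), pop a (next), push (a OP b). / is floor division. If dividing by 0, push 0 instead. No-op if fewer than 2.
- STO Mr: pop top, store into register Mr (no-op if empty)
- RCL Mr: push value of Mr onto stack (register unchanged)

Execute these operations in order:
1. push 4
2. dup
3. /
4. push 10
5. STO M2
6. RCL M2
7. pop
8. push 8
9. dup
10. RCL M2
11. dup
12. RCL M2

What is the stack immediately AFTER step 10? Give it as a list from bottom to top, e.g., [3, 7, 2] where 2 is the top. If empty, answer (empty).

After op 1 (push 4): stack=[4] mem=[0,0,0,0]
After op 2 (dup): stack=[4,4] mem=[0,0,0,0]
After op 3 (/): stack=[1] mem=[0,0,0,0]
After op 4 (push 10): stack=[1,10] mem=[0,0,0,0]
After op 5 (STO M2): stack=[1] mem=[0,0,10,0]
After op 6 (RCL M2): stack=[1,10] mem=[0,0,10,0]
After op 7 (pop): stack=[1] mem=[0,0,10,0]
After op 8 (push 8): stack=[1,8] mem=[0,0,10,0]
After op 9 (dup): stack=[1,8,8] mem=[0,0,10,0]
After op 10 (RCL M2): stack=[1,8,8,10] mem=[0,0,10,0]

[1, 8, 8, 10]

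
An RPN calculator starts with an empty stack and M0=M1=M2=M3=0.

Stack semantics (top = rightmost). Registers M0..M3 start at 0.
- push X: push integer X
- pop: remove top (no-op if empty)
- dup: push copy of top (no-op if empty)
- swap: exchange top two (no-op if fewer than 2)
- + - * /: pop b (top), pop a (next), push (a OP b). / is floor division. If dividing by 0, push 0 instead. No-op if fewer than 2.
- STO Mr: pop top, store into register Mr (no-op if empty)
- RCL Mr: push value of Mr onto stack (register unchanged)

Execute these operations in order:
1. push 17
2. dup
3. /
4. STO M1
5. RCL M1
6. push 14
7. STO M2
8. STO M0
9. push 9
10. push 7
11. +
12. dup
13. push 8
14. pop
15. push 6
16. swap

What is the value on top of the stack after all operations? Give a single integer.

After op 1 (push 17): stack=[17] mem=[0,0,0,0]
After op 2 (dup): stack=[17,17] mem=[0,0,0,0]
After op 3 (/): stack=[1] mem=[0,0,0,0]
After op 4 (STO M1): stack=[empty] mem=[0,1,0,0]
After op 5 (RCL M1): stack=[1] mem=[0,1,0,0]
After op 6 (push 14): stack=[1,14] mem=[0,1,0,0]
After op 7 (STO M2): stack=[1] mem=[0,1,14,0]
After op 8 (STO M0): stack=[empty] mem=[1,1,14,0]
After op 9 (push 9): stack=[9] mem=[1,1,14,0]
After op 10 (push 7): stack=[9,7] mem=[1,1,14,0]
After op 11 (+): stack=[16] mem=[1,1,14,0]
After op 12 (dup): stack=[16,16] mem=[1,1,14,0]
After op 13 (push 8): stack=[16,16,8] mem=[1,1,14,0]
After op 14 (pop): stack=[16,16] mem=[1,1,14,0]
After op 15 (push 6): stack=[16,16,6] mem=[1,1,14,0]
After op 16 (swap): stack=[16,6,16] mem=[1,1,14,0]

Answer: 16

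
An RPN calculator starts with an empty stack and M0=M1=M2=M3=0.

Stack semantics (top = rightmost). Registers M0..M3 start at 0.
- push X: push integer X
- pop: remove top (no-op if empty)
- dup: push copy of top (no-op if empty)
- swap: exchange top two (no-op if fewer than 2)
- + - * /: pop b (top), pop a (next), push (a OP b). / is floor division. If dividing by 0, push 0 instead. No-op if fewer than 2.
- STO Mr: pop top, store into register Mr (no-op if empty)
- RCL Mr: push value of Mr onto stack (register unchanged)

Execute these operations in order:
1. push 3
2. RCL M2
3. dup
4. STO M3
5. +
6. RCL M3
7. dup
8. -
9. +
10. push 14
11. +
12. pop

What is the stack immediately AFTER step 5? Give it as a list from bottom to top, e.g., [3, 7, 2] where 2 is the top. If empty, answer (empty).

After op 1 (push 3): stack=[3] mem=[0,0,0,0]
After op 2 (RCL M2): stack=[3,0] mem=[0,0,0,0]
After op 3 (dup): stack=[3,0,0] mem=[0,0,0,0]
After op 4 (STO M3): stack=[3,0] mem=[0,0,0,0]
After op 5 (+): stack=[3] mem=[0,0,0,0]

[3]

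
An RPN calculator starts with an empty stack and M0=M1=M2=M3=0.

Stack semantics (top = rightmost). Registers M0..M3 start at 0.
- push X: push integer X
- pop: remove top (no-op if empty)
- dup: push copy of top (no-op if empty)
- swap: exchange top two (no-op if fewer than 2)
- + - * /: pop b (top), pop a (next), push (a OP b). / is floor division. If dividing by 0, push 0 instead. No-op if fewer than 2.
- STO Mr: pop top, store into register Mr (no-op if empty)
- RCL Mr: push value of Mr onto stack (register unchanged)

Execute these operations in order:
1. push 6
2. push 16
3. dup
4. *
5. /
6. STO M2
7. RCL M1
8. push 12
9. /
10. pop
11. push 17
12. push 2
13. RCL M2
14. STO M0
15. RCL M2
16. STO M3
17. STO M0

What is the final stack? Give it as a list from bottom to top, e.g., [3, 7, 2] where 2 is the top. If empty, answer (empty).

After op 1 (push 6): stack=[6] mem=[0,0,0,0]
After op 2 (push 16): stack=[6,16] mem=[0,0,0,0]
After op 3 (dup): stack=[6,16,16] mem=[0,0,0,0]
After op 4 (*): stack=[6,256] mem=[0,0,0,0]
After op 5 (/): stack=[0] mem=[0,0,0,0]
After op 6 (STO M2): stack=[empty] mem=[0,0,0,0]
After op 7 (RCL M1): stack=[0] mem=[0,0,0,0]
After op 8 (push 12): stack=[0,12] mem=[0,0,0,0]
After op 9 (/): stack=[0] mem=[0,0,0,0]
After op 10 (pop): stack=[empty] mem=[0,0,0,0]
After op 11 (push 17): stack=[17] mem=[0,0,0,0]
After op 12 (push 2): stack=[17,2] mem=[0,0,0,0]
After op 13 (RCL M2): stack=[17,2,0] mem=[0,0,0,0]
After op 14 (STO M0): stack=[17,2] mem=[0,0,0,0]
After op 15 (RCL M2): stack=[17,2,0] mem=[0,0,0,0]
After op 16 (STO M3): stack=[17,2] mem=[0,0,0,0]
After op 17 (STO M0): stack=[17] mem=[2,0,0,0]

Answer: [17]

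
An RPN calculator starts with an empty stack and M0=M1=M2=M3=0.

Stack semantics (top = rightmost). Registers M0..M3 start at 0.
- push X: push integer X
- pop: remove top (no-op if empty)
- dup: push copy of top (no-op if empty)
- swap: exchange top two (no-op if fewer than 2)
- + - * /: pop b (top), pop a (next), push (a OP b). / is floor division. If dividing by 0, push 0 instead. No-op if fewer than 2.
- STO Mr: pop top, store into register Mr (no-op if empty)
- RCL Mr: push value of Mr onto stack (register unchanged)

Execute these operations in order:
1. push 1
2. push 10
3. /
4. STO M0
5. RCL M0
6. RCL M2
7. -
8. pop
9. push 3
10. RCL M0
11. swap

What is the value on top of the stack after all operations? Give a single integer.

Answer: 3

Derivation:
After op 1 (push 1): stack=[1] mem=[0,0,0,0]
After op 2 (push 10): stack=[1,10] mem=[0,0,0,0]
After op 3 (/): stack=[0] mem=[0,0,0,0]
After op 4 (STO M0): stack=[empty] mem=[0,0,0,0]
After op 5 (RCL M0): stack=[0] mem=[0,0,0,0]
After op 6 (RCL M2): stack=[0,0] mem=[0,0,0,0]
After op 7 (-): stack=[0] mem=[0,0,0,0]
After op 8 (pop): stack=[empty] mem=[0,0,0,0]
After op 9 (push 3): stack=[3] mem=[0,0,0,0]
After op 10 (RCL M0): stack=[3,0] mem=[0,0,0,0]
After op 11 (swap): stack=[0,3] mem=[0,0,0,0]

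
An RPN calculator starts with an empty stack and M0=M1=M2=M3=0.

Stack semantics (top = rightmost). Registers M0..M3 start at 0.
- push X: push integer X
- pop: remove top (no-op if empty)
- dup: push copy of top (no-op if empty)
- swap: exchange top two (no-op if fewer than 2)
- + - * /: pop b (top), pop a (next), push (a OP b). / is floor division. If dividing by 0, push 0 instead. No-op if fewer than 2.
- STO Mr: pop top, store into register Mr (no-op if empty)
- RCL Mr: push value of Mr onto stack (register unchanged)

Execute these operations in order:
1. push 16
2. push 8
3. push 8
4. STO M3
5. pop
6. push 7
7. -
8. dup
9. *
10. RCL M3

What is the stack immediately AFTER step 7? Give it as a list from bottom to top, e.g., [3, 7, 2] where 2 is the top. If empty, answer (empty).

After op 1 (push 16): stack=[16] mem=[0,0,0,0]
After op 2 (push 8): stack=[16,8] mem=[0,0,0,0]
After op 3 (push 8): stack=[16,8,8] mem=[0,0,0,0]
After op 4 (STO M3): stack=[16,8] mem=[0,0,0,8]
After op 5 (pop): stack=[16] mem=[0,0,0,8]
After op 6 (push 7): stack=[16,7] mem=[0,0,0,8]
After op 7 (-): stack=[9] mem=[0,0,0,8]

[9]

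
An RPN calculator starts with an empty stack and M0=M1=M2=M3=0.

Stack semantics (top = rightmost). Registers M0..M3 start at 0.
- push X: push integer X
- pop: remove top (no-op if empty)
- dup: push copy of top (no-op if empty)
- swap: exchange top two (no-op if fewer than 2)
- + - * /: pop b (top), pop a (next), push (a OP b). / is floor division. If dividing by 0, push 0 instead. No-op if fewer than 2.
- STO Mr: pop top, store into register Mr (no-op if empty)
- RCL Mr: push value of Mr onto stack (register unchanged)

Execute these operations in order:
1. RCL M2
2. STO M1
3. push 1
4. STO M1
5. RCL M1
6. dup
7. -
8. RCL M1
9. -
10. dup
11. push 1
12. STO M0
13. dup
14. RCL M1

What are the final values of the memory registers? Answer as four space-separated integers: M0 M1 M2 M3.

After op 1 (RCL M2): stack=[0] mem=[0,0,0,0]
After op 2 (STO M1): stack=[empty] mem=[0,0,0,0]
After op 3 (push 1): stack=[1] mem=[0,0,0,0]
After op 4 (STO M1): stack=[empty] mem=[0,1,0,0]
After op 5 (RCL M1): stack=[1] mem=[0,1,0,0]
After op 6 (dup): stack=[1,1] mem=[0,1,0,0]
After op 7 (-): stack=[0] mem=[0,1,0,0]
After op 8 (RCL M1): stack=[0,1] mem=[0,1,0,0]
After op 9 (-): stack=[-1] mem=[0,1,0,0]
After op 10 (dup): stack=[-1,-1] mem=[0,1,0,0]
After op 11 (push 1): stack=[-1,-1,1] mem=[0,1,0,0]
After op 12 (STO M0): stack=[-1,-1] mem=[1,1,0,0]
After op 13 (dup): stack=[-1,-1,-1] mem=[1,1,0,0]
After op 14 (RCL M1): stack=[-1,-1,-1,1] mem=[1,1,0,0]

Answer: 1 1 0 0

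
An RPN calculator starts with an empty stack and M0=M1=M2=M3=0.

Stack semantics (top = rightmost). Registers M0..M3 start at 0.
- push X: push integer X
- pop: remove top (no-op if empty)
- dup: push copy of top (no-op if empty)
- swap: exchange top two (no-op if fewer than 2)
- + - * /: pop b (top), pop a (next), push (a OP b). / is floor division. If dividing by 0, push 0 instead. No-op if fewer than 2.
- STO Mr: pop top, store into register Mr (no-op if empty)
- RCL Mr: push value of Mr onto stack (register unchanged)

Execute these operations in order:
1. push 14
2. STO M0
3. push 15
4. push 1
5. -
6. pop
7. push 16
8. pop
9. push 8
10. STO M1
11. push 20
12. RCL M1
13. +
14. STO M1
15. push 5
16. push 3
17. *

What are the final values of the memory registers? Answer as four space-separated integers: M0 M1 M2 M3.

Answer: 14 28 0 0

Derivation:
After op 1 (push 14): stack=[14] mem=[0,0,0,0]
After op 2 (STO M0): stack=[empty] mem=[14,0,0,0]
After op 3 (push 15): stack=[15] mem=[14,0,0,0]
After op 4 (push 1): stack=[15,1] mem=[14,0,0,0]
After op 5 (-): stack=[14] mem=[14,0,0,0]
After op 6 (pop): stack=[empty] mem=[14,0,0,0]
After op 7 (push 16): stack=[16] mem=[14,0,0,0]
After op 8 (pop): stack=[empty] mem=[14,0,0,0]
After op 9 (push 8): stack=[8] mem=[14,0,0,0]
After op 10 (STO M1): stack=[empty] mem=[14,8,0,0]
After op 11 (push 20): stack=[20] mem=[14,8,0,0]
After op 12 (RCL M1): stack=[20,8] mem=[14,8,0,0]
After op 13 (+): stack=[28] mem=[14,8,0,0]
After op 14 (STO M1): stack=[empty] mem=[14,28,0,0]
After op 15 (push 5): stack=[5] mem=[14,28,0,0]
After op 16 (push 3): stack=[5,3] mem=[14,28,0,0]
After op 17 (*): stack=[15] mem=[14,28,0,0]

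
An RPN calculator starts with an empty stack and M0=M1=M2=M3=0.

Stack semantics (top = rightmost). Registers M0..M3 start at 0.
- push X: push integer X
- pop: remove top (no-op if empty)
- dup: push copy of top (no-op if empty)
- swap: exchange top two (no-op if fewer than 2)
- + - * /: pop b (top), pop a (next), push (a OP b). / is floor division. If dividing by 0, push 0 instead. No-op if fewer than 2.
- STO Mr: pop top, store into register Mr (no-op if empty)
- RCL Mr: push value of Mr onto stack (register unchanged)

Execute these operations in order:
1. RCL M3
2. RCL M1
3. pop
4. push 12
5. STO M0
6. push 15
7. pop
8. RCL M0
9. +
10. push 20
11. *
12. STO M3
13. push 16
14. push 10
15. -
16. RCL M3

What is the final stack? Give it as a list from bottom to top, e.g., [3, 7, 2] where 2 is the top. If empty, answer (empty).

After op 1 (RCL M3): stack=[0] mem=[0,0,0,0]
After op 2 (RCL M1): stack=[0,0] mem=[0,0,0,0]
After op 3 (pop): stack=[0] mem=[0,0,0,0]
After op 4 (push 12): stack=[0,12] mem=[0,0,0,0]
After op 5 (STO M0): stack=[0] mem=[12,0,0,0]
After op 6 (push 15): stack=[0,15] mem=[12,0,0,0]
After op 7 (pop): stack=[0] mem=[12,0,0,0]
After op 8 (RCL M0): stack=[0,12] mem=[12,0,0,0]
After op 9 (+): stack=[12] mem=[12,0,0,0]
After op 10 (push 20): stack=[12,20] mem=[12,0,0,0]
After op 11 (*): stack=[240] mem=[12,0,0,0]
After op 12 (STO M3): stack=[empty] mem=[12,0,0,240]
After op 13 (push 16): stack=[16] mem=[12,0,0,240]
After op 14 (push 10): stack=[16,10] mem=[12,0,0,240]
After op 15 (-): stack=[6] mem=[12,0,0,240]
After op 16 (RCL M3): stack=[6,240] mem=[12,0,0,240]

Answer: [6, 240]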